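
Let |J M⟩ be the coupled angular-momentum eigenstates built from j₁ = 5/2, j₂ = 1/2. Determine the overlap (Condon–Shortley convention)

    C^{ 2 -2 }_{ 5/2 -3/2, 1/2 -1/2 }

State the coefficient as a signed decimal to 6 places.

+0.408248  (= +√(1/6))

j₁+j₂−J=1  J+j₁−j₂=4  J−j₁+j₂=0  j₁+j₂+J+1=6
(j₁±m₁, j₂±m₂, J±M) = (1,4,0,1,0,4)
P² = 96
sum k=0..0:
  [0] +1/24 = 1/24
S = 1/24
C² = P²·S² = 1/6 ; C = +0.408248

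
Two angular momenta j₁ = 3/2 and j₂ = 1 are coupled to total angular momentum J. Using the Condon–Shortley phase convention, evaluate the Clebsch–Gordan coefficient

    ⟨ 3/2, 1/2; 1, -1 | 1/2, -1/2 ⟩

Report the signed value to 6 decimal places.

+√(1/6) ≈ +0.408248

√[2·2!1!0!/4! · 2!1!0!2!0!1!] = √(2/3)
  +(−1)^0/∏(0,2,1,0,0,0)! = 1/2  (running 1/2)
⟨..|..⟩ = √(2/3)·(1/2) = +0.408248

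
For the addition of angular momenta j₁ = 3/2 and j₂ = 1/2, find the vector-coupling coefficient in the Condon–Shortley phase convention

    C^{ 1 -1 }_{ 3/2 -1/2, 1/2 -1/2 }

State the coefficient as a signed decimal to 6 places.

triangle: 1!*2!*0!/4! = 2/24
(j±m)!: 1!*2!*0!*1!*0!*2! = 4
prefactor² = (2J+1)*Δ*N² = 1
  k=0: +1/(0!*1!*2!*0!*0!*0!) = 1/2
Σ = 1/2  ⇒  CG² = 1*1/2² = 1/4
CG = +√(1/4) = +0.500000

+0.500000  (= +√(1/4))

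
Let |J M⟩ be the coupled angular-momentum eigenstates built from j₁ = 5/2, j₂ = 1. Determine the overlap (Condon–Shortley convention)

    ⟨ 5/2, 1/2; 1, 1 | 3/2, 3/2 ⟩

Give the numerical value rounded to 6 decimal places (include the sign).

√[4·2!3!0!/6! · 3!2!2!0!3!0!] = √(48/5)
  +(−1)^2/∏(2,0,0,0,3,0)! = 1/12  (running 1/12)
⟨..|..⟩ = √(48/5)·(1/12) = +0.258199

+√(1/15) = +0.258199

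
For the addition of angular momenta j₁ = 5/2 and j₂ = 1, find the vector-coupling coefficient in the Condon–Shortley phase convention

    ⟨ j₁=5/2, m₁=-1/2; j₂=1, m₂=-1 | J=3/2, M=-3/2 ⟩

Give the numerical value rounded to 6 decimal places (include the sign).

√[4·2!3!0!/6! · 2!3!0!2!0!3!] = √(48/5)
  +(−1)^0/∏(0,2,3,0,0,0)! = 1/12  (running 1/12)
⟨..|..⟩ = √(48/5)·(1/12) = +0.258199

+0.258199  (= +√(1/15))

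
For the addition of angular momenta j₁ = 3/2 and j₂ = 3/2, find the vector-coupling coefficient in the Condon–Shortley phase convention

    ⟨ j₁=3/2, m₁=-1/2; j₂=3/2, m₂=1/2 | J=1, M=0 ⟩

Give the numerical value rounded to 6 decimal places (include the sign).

√[3·2!1!1!/5! · 1!2!2!1!1!1!] = √(1/5)
  +(−1)^1/∏(1,1,1,1,0,0)! = -1  (running -1)
  +(−1)^2/∏(2,0,0,0,1,1)! = 1/2  (running -1/2)
⟨..|..⟩ = √(1/5)·(-1/2) = -0.223607

-0.223607  (= −√(1/20))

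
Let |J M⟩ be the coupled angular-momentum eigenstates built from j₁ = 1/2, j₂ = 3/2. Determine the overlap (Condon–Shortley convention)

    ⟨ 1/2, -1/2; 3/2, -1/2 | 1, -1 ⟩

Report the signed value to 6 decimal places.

-0.500000  (= −√(1/4))

triangle: 1!×0!×2!/4! = 2/24
(j±m)!: 0!×1!×1!×2!×0!×2! = 4
prefactor² = (2J+1)×Δ×N² = 1
  k=1: −1/(1!×0!×0!×0!×0!×2!) = -1/2
Σ = -1/2  ⇒  CG² = 1×(-1/2)² = 1/4
CG = −√(1/4) = -0.500000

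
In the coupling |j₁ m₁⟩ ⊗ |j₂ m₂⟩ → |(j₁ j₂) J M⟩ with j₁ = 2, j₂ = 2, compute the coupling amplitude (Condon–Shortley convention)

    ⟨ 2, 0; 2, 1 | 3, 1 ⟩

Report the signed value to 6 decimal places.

triangle: 1!·3!·3!/8! = 36/40320
(j±m)!: 2!·2!·3!·1!·4!·2! = 1152
prefactor² = (2J+1)·Δ·N² = 36/5
  k=0: +1/(0!·1!·2!·3!·1!·0!) = 1/12
  k=1: −1/(1!·0!·1!·2!·2!·1!) = -1/4
Σ = -1/6  ⇒  CG² = 36/5·(-1/6)² = 1/5
CG = −√(1/5) = -0.447214

-0.447214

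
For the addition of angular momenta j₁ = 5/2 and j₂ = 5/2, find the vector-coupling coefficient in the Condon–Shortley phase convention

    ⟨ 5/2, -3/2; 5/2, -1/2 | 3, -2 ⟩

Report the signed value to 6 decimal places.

√[7·2!3!3!/9! · 1!4!2!3!1!5!] = √(48)
  +(−1)^1/∏(1,1,3,1,0,2)! = -1/12  (running -1/12)
  +(−1)^2/∏(2,0,2,0,1,3)! = 1/24  (running -1/24)
⟨..|..⟩ = √(48)·(-1/24) = -0.288675

−√(1/12) = -0.288675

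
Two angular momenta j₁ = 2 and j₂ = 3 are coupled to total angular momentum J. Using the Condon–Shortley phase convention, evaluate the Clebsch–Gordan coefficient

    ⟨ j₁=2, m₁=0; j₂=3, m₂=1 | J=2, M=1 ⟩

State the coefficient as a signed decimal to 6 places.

j₁+j₂−J=3  J+j₁−j₂=1  J−j₁+j₂=3  j₁+j₂+J+1=8
(j₁±m₁, j₂±m₂, J±M) = (2,2,4,2,3,1)
P² = 36/7
sum k=1..2:
  [1] −1/12 = -1/12
  [2] +1/4 = 1/4
S = 1/6
C² = P²·S² = 1/7 ; C = +0.377964

+0.377964  (= +√(1/7))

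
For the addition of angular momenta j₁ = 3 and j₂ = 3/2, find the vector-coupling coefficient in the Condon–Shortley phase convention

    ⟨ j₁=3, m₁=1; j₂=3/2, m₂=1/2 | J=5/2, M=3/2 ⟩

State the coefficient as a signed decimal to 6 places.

-0.591608  (= −√(7/20))

triangle: 2!*4!*1!/8! = 48/40320
(j±m)!: 4!*2!*2!*1!*4!*1! = 2304
prefactor² = (2J+1)*Δ*N² = 576/35
  k=1: −1/(1!*1!*1!*1!*3!*0!) = -1/6
  k=2: +1/(2!*0!*0!*0!*4!*1!) = 1/48
Σ = -7/48  ⇒  CG² = 576/35*(-7/48)² = 7/20
CG = −√(7/20) = -0.591608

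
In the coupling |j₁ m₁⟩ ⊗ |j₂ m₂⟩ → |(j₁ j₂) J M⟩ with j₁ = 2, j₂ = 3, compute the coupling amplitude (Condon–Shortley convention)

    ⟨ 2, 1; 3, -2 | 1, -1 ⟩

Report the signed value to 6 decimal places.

-0.534522  (= −√(2/7))

√[3·4!0!2!/7! · 3!1!1!5!0!2!] = √(288/7)
  +(−1)^1/∏(1,3,0,0,0,2)! = -1/12  (running -1/12)
⟨..|..⟩ = √(288/7)·(-1/12) = -0.534522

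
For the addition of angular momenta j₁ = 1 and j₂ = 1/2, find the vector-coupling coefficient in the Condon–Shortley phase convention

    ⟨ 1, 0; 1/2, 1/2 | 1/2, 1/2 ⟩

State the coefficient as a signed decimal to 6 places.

-0.577350

√[2·1!1!0!/3! · 1!1!1!0!1!0!] = √(1/3)
  +(−1)^1/∏(1,0,0,0,1,0)! = -1  (running -1)
⟨..|..⟩ = √(1/3)·(-1) = -0.577350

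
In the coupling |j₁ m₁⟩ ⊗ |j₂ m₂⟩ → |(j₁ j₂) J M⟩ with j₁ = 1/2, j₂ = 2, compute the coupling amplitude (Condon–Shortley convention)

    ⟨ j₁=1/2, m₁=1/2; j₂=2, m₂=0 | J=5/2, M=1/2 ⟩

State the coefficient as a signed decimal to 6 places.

j₁+j₂−J=0  J+j₁−j₂=1  J−j₁+j₂=4  j₁+j₂+J+1=6
(j₁±m₁, j₂±m₂, J±M) = (1,0,2,2,3,2)
P² = 48/5
sum k=0..0:
  [0] +1/4 = 1/4
S = 1/4
C² = P²·S² = 3/5 ; C = +0.774597

+√(3/5) = +0.774597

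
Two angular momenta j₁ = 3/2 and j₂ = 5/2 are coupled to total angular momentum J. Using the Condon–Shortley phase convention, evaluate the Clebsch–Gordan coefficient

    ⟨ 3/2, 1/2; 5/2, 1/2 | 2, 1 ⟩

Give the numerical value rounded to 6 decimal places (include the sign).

-0.545545  (= −√(25/84))

j₁+j₂−J=2  J+j₁−j₂=1  J−j₁+j₂=3  j₁+j₂+J+1=7
(j₁±m₁, j₂±m₂, J±M) = (2,1,3,2,3,1)
P² = 12/7
sum k=0..1:
  [0] +1/12 = 1/12
  [1] −1/2 = -1/2
S = -5/12
C² = P²·S² = 25/84 ; C = -0.545545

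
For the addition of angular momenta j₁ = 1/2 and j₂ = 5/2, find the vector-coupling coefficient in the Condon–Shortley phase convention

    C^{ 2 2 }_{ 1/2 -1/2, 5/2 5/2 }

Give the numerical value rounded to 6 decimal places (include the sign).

-0.912871

√[5·1!0!4!/6! · 0!1!5!0!4!0!] = √(480)
  +(−1)^1/∏(1,0,0,4,0,0)! = -1/24  (running -1/24)
⟨..|..⟩ = √(480)·(-1/24) = -0.912871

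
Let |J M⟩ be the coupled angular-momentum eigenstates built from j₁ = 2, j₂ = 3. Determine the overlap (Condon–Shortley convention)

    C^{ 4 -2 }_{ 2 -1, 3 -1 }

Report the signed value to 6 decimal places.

j₁+j₂−J=1  J+j₁−j₂=3  J−j₁+j₂=5  j₁+j₂+J+1=10
(j₁±m₁, j₂±m₂, J±M) = (1,3,2,4,2,6)
P² = 5184/7
sum k=0..1:
  [0] +1/72 = 1/72
  [1] −1/48 = -1/48
S = -1/144
C² = P²·S² = 1/28 ; C = -0.188982

−√(1/28) ≈ -0.188982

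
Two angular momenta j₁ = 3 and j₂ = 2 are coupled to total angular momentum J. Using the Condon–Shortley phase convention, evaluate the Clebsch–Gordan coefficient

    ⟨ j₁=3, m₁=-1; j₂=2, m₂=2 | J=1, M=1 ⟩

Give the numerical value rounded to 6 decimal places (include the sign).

j₁+j₂−J=4  J+j₁−j₂=2  J−j₁+j₂=0  j₁+j₂+J+1=7
(j₁±m₁, j₂±m₂, J±M) = (2,4,4,0,2,0)
P² = 2304/35
sum k=4..4:
  [4] +1/48 = 1/48
S = 1/48
C² = P²·S² = 1/35 ; C = +0.169031

+√(1/35) = +0.169031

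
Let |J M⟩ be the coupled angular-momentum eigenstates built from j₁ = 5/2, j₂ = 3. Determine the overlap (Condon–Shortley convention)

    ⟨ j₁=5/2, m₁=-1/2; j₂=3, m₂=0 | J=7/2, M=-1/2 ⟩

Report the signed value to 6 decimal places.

triangle: 2!×3!×4!/10! = 288/3628800
(j±m)!: 2!×3!×3!×3!×3!×4! = 62208
prefactor² = (2J+1)×Δ×N² = 6912/175
  k=0: +1/(0!×2!×3!×3!×0!×1!) = 1/72
  k=1: −1/(1!×1!×2!×2!×1!×2!) = -1/8
  k=2: +1/(2!×0!×1!×1!×2!×3!) = 1/24
Σ = -5/72  ⇒  CG² = 6912/175×(-5/72)² = 4/21
CG = −√(4/21) = -0.436436

−√(4/21) = -0.436436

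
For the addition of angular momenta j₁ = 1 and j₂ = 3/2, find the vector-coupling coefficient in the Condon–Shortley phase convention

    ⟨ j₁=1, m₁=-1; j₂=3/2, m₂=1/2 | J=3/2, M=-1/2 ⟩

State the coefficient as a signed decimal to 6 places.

√[4·1!1!2!/5! · 0!2!2!1!1!2!] = √(8/15)
  +(−1)^1/∏(1,0,1,1,0,1)! = -1  (running -1)
⟨..|..⟩ = √(8/15)·(-1) = -0.730297

−√(8/15) ≈ -0.730297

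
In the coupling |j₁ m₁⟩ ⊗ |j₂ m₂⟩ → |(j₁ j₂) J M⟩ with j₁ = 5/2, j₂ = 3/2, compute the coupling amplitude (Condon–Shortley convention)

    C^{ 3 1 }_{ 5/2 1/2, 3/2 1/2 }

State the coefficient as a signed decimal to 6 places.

j₁+j₂−J=1  J+j₁−j₂=4  J−j₁+j₂=2  j₁+j₂+J+1=8
(j₁±m₁, j₂±m₂, J±M) = (3,2,2,1,4,2)
P² = 48/5
sum k=0..1:
  [0] +1/8 = 1/8
  [1] −1/6 = -1/6
S = -1/24
C² = P²·S² = 1/60 ; C = -0.129099

−√(1/60) = -0.129099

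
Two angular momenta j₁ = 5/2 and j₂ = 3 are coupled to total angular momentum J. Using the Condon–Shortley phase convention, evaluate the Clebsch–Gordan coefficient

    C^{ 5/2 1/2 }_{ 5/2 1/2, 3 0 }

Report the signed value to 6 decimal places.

−√(8/105) ≈ -0.276026

triangle: 3!*2!*3!/9! = 72/362880
(j±m)!: 3!*2!*3!*3!*3!*2! = 5184
prefactor² = (2J+1)*Δ*N² = 216/35
  k=0: +1/(0!*3!*2!*3!*0!*0!) = 1/72
  k=1: −1/(1!*2!*1!*2!*1!*1!) = -1/4
  k=2: +1/(2!*1!*0!*1!*2!*2!) = 1/8
Σ = -1/9  ⇒  CG² = 216/35*(-1/9)² = 8/105
CG = −√(8/105) = -0.276026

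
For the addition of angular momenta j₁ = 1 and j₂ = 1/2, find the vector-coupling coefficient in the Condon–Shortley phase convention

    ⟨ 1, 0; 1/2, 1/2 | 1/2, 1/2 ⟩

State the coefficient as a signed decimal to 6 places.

−√(1/3) ≈ -0.577350

triangle: 1!*1!*0!/3! = 1/6
(j±m)!: 1!*1!*1!*0!*1!*0! = 1
prefactor² = (2J+1)*Δ*N² = 1/3
  k=1: −1/(1!*0!*0!*0!*1!*0!) = -1
Σ = -1  ⇒  CG² = 1/3*(-1)² = 1/3
CG = −√(1/3) = -0.577350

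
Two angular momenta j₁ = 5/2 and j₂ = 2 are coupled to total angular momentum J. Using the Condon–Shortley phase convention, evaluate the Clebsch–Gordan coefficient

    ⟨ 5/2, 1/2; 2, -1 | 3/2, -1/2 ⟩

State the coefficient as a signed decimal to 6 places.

triangle: 3!*2!*1!/7! = 12/5040
(j±m)!: 3!*2!*1!*3!*1!*2! = 144
prefactor² = (2J+1)*Δ*N² = 48/35
  k=0: +1/(0!*3!*2!*1!*0!*0!) = 1/12
  k=1: −1/(1!*2!*1!*0!*1!*1!) = -1/2
Σ = -5/12  ⇒  CG² = 48/35*(-5/12)² = 5/21
CG = −√(5/21) = -0.487950

-0.487950  (= −√(5/21))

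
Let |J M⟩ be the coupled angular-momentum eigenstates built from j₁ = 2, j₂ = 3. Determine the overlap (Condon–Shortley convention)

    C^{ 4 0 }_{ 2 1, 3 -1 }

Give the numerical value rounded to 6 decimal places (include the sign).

√[9·1!3!5!/10! · 3!1!2!4!4!4!] = √(10368/35)
  +(−1)^0/∏(0,1,1,2,2,3)! = 1/24  (running 1/24)
  +(−1)^1/∏(1,0,0,1,3,4)! = -1/144  (running 5/144)
⟨..|..⟩ = √(10368/35)·(5/144) = +0.597614

+√(5/14) ≈ +0.597614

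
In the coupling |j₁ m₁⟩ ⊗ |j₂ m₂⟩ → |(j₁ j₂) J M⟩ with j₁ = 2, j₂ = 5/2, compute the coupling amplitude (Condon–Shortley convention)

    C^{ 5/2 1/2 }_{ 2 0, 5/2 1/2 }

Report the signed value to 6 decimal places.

√[6·2!2!3!/8! · 2!2!3!2!3!2!] = √(72/35)
  +(−1)^0/∏(0,2,2,3,0,0)! = 1/24  (running 1/24)
  +(−1)^1/∏(1,1,1,2,1,1)! = -1/2  (running -11/24)
  +(−1)^2/∏(2,0,0,1,2,2)! = 1/8  (running -1/3)
⟨..|..⟩ = √(72/35)·(-1/3) = -0.478091

−√(8/35) = -0.478091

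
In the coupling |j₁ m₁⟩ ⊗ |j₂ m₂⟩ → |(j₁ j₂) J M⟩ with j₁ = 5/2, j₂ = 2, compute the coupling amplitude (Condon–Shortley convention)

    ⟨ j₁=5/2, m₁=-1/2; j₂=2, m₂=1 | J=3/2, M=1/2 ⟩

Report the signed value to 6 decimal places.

j₁+j₂−J=3  J+j₁−j₂=2  J−j₁+j₂=1  j₁+j₂+J+1=7
(j₁±m₁, j₂±m₂, J±M) = (2,3,3,1,2,1)
P² = 48/35
sum k=2..3:
  [2] +1/2 = 1/2
  [3] −1/12 = -1/12
S = 5/12
C² = P²·S² = 5/21 ; C = +0.487950

+√(5/21) ≈ +0.487950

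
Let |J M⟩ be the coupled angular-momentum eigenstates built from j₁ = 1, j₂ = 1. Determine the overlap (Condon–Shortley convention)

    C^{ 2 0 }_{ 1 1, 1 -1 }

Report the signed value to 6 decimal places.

triangle: 0!*2!*2!/5! = 4/120
(j±m)!: 2!*0!*0!*2!*2!*2! = 16
prefactor² = (2J+1)*Δ*N² = 8/3
  k=0: +1/(0!*0!*0!*0!*2!*2!) = 1/4
Σ = 1/4  ⇒  CG² = 8/3*1/4² = 1/6
CG = +√(1/6) = +0.408248

+0.408248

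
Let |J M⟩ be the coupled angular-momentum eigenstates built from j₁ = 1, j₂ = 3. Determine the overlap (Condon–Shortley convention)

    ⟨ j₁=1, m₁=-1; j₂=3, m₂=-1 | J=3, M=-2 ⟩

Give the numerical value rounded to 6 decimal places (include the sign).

-0.645497  (= −√(5/12))

triangle: 1!*1!*5!/8! = 120/40320
(j±m)!: 0!*2!*2!*4!*1!*5! = 11520
prefactor² = (2J+1)*Δ*N² = 240
  k=1: −1/(1!*0!*1!*1!*0!*4!) = -1/24
Σ = -1/24  ⇒  CG² = 240*(-1/24)² = 5/12
CG = −√(5/12) = -0.645497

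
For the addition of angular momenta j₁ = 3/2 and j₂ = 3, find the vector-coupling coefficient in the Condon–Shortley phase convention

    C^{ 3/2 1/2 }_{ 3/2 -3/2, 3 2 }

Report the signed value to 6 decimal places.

-0.534522  (= −√(2/7))

triangle: 3!×0!×3!/7! = 36/5040
(j±m)!: 0!×3!×5!×1!×2!×1! = 1440
prefactor² = (2J+1)×Δ×N² = 288/7
  k=3: −1/(3!×0!×0!×2!×0!×1!) = -1/12
Σ = -1/12  ⇒  CG² = 288/7×(-1/12)² = 2/7
CG = −√(2/7) = -0.534522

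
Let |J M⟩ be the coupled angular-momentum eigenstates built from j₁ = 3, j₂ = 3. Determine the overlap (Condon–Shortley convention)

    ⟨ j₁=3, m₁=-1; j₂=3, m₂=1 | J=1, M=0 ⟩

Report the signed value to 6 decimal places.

triangle: 5!×1!×1!/8! = 120/40320
(j±m)!: 2!×4!×4!×2!×1!×1! = 2304
prefactor² = (2J+1)×Δ×N² = 144/7
  k=3: −1/(3!×2!×1!×1!×0!×0!) = -1/12
  k=4: +1/(4!×1!×0!×0!×1!×1!) = 1/24
Σ = -1/24  ⇒  CG² = 144/7×(-1/24)² = 1/28
CG = −√(1/28) = -0.188982

-0.188982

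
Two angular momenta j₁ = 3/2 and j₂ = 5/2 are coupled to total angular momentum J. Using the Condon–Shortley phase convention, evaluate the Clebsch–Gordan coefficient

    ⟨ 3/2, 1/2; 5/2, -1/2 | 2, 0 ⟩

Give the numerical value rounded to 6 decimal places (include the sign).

−√(1/14) ≈ -0.267261

√[5·2!1!3!/7! · 2!1!2!3!2!2!] = √(8/7)
  +(−1)^0/∏(0,2,1,2,0,1)! = 1/4  (running 1/4)
  +(−1)^1/∏(1,1,0,1,1,2)! = -1/2  (running -1/4)
⟨..|..⟩ = √(8/7)·(-1/4) = -0.267261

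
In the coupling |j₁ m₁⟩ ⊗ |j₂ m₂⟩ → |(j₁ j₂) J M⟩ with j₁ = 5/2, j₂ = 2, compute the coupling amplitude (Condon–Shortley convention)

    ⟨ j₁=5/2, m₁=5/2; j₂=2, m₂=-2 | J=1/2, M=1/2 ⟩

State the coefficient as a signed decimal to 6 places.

+0.577350  (= +√(1/3))

triangle: 4!·1!·0!/6! = 24/720
(j±m)!: 5!·0!·0!·4!·1!·0! = 2880
prefactor² = (2J+1)·Δ·N² = 192
  k=0: +1/(0!·4!·0!·0!·1!·0!) = 1/24
Σ = 1/24  ⇒  CG² = 192·1/24² = 1/3
CG = +√(1/3) = +0.577350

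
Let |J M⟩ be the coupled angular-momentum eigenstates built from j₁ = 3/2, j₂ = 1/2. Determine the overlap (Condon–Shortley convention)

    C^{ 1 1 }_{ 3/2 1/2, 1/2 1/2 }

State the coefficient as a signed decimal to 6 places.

-0.500000

√[3·1!2!0!/4! · 2!1!1!0!2!0!] = √(1)
  +(−1)^1/∏(1,0,0,0,2,0)! = -1/2  (running -1/2)
⟨..|..⟩ = √(1)·(-1/2) = -0.500000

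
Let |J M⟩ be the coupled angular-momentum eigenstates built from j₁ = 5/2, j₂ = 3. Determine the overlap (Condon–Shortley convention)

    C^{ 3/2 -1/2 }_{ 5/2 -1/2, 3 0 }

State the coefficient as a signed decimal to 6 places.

+√(4/35) ≈ +0.338062

√[4·4!1!2!/8! · 2!3!3!3!1!2!] = √(144/35)
  +(−1)^2/∏(2,2,1,1,0,1)! = 1/4  (running 1/4)
  +(−1)^3/∏(3,1,0,0,1,2)! = -1/12  (running 1/6)
⟨..|..⟩ = √(144/35)·(1/6) = +0.338062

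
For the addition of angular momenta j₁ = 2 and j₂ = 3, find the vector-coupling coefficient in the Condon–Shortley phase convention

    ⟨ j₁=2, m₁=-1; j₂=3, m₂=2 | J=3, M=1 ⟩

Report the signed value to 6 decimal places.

√[7·2!2!4!/9! · 1!3!5!1!4!2!] = √(64)
  +(−1)^1/∏(1,1,2,4,0,0)! = -1/48  (running -1/48)
  +(−1)^2/∏(2,0,1,3,1,1)! = 1/12  (running 1/16)
⟨..|..⟩ = √(64)·(1/16) = +0.500000

+0.500000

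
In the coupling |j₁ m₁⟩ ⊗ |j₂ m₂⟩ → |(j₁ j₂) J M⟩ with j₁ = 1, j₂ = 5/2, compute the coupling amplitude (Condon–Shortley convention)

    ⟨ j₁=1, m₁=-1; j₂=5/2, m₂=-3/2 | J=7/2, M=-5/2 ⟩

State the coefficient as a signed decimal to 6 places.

+0.845154

triangle: 0!×2!×5!/8! = 240/40320
(j±m)!: 0!×2!×1!×4!×1!×6! = 34560
prefactor² = (2J+1)×Δ×N² = 11520/7
  k=0: +1/(0!×0!×2!×1!×0!×4!) = 1/48
Σ = 1/48  ⇒  CG² = 11520/7×1/48² = 5/7
CG = +√(5/7) = +0.845154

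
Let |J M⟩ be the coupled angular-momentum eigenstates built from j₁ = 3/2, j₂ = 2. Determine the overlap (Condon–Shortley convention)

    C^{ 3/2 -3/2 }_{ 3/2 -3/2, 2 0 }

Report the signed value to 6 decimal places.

j₁+j₂−J=2  J+j₁−j₂=1  J−j₁+j₂=2  j₁+j₂+J+1=6
(j₁±m₁, j₂±m₂, J±M) = (0,3,2,2,0,3)
P² = 16/5
sum k=2..2:
  [2] +1/4 = 1/4
S = 1/4
C² = P²·S² = 1/5 ; C = +0.447214

+0.447214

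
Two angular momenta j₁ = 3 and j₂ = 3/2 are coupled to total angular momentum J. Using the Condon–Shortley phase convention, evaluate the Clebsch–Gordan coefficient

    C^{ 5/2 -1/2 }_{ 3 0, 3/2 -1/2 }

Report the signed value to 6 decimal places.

-0.414039

√[6·2!4!1!/8! · 3!3!1!2!2!3!] = √(216/35)
  +(−1)^0/∏(0,2,3,1,1,0)! = 1/12  (running 1/12)
  +(−1)^1/∏(1,1,2,0,2,1)! = -1/4  (running -1/6)
⟨..|..⟩ = √(216/35)·(-1/6) = -0.414039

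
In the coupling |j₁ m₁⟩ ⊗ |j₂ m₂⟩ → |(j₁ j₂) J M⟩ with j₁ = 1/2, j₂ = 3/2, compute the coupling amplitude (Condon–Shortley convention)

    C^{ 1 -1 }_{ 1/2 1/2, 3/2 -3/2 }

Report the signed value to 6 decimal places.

+0.866025

triangle: 1!*0!*2!/4! = 2/24
(j±m)!: 1!*0!*0!*3!*0!*2! = 12
prefactor² = (2J+1)*Δ*N² = 3
  k=0: +1/(0!*1!*0!*0!*0!*2!) = 1/2
Σ = 1/2  ⇒  CG² = 3*1/2² = 3/4
CG = +√(3/4) = +0.866025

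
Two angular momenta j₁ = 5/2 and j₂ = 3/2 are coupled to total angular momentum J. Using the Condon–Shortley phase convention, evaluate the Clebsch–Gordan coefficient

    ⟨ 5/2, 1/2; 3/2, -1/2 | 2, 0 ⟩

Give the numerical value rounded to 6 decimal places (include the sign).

triangle: 2!*3!*1!/7! = 12/5040
(j±m)!: 3!*2!*1!*2!*2!*2! = 96
prefactor² = (2J+1)*Δ*N² = 8/7
  k=0: +1/(0!*2!*2!*1!*1!*0!) = 1/4
  k=1: −1/(1!*1!*1!*0!*2!*1!) = -1/2
Σ = -1/4  ⇒  CG² = 8/7*(-1/4)² = 1/14
CG = −√(1/14) = -0.267261

-0.267261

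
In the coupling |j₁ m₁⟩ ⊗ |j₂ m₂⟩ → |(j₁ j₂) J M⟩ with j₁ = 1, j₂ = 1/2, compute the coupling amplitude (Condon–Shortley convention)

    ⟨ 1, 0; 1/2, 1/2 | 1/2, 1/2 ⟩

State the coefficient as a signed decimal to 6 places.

−√(1/3) ≈ -0.577350

triangle: 1!*1!*0!/3! = 1/6
(j±m)!: 1!*1!*1!*0!*1!*0! = 1
prefactor² = (2J+1)*Δ*N² = 1/3
  k=1: −1/(1!*0!*0!*0!*1!*0!) = -1
Σ = -1  ⇒  CG² = 1/3*(-1)² = 1/3
CG = −√(1/3) = -0.577350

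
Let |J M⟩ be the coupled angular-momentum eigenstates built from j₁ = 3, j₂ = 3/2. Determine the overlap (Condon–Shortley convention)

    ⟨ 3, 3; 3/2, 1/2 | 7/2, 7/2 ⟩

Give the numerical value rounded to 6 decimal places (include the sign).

triangle: 1!*5!*2!/9! = 240/362880
(j±m)!: 6!*0!*2!*1!*7!*0! = 7257600
prefactor² = (2J+1)*Δ*N² = 38400
  k=0: +1/(0!*1!*0!*2!*5!*0!) = 1/240
Σ = 1/240  ⇒  CG² = 38400*1/240² = 2/3
CG = +√(2/3) = +0.816497

+√(2/3) = +0.816497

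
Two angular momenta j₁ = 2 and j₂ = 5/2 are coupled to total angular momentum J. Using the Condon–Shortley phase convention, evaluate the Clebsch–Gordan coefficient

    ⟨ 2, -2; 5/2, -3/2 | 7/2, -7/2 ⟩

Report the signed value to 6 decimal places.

-0.666667  (= −√(4/9))

triangle: 1!*3!*4!/9! = 144/362880
(j±m)!: 0!*4!*1!*4!*0!*7! = 2903040
prefactor² = (2J+1)*Δ*N² = 9216
  k=1: −1/(1!*0!*3!*0!*0!*4!) = -1/144
Σ = -1/144  ⇒  CG² = 9216*(-1/144)² = 4/9
CG = −√(4/9) = -0.666667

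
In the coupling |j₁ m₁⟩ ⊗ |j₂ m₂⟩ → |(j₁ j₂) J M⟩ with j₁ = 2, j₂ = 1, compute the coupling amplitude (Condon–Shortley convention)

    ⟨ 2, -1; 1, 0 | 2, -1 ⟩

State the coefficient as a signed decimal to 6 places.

j₁+j₂−J=1  J+j₁−j₂=3  J−j₁+j₂=1  j₁+j₂+J+1=6
(j₁±m₁, j₂±m₂, J±M) = (1,3,1,1,1,3)
P² = 3/2
sum k=0..1:
  [0] +1/6 = 1/6
  [1] −1/2 = -1/2
S = -1/3
C² = P²·S² = 1/6 ; C = -0.408248

-0.408248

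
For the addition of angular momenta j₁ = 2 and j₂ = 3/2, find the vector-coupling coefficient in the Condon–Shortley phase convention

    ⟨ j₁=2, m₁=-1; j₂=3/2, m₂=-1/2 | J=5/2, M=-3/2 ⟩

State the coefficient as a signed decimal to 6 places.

−√(1/35) = -0.169031

j₁+j₂−J=1  J+j₁−j₂=3  J−j₁+j₂=2  j₁+j₂+J+1=7
(j₁±m₁, j₂±m₂, J±M) = (1,3,1,2,1,4)
P² = 144/35
sum k=0..1:
  [0] +1/6 = 1/6
  [1] −1/4 = -1/4
S = -1/12
C² = P²·S² = 1/35 ; C = -0.169031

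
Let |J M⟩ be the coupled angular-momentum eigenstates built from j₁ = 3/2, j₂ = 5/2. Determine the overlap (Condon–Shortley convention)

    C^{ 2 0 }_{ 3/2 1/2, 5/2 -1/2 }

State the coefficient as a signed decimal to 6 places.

√[5·2!1!3!/7! · 2!1!2!3!2!2!] = √(8/7)
  +(−1)^0/∏(0,2,1,2,0,1)! = 1/4  (running 1/4)
  +(−1)^1/∏(1,1,0,1,1,2)! = -1/2  (running -1/4)
⟨..|..⟩ = √(8/7)·(-1/4) = -0.267261

-0.267261  (= −√(1/14))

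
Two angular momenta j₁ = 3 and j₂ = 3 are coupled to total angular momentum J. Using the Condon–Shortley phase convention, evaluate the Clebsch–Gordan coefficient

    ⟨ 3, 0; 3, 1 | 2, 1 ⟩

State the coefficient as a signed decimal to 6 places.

√[5·4!2!2!/9! · 3!3!4!2!3!1!] = √(96/7)
  +(−1)^2/∏(2,2,1,2,1,0)! = 1/8  (running 1/8)
  +(−1)^3/∏(3,1,0,1,2,1)! = -1/12  (running 1/24)
⟨..|..⟩ = √(96/7)·(1/24) = +0.154303

+0.154303  (= +√(1/42))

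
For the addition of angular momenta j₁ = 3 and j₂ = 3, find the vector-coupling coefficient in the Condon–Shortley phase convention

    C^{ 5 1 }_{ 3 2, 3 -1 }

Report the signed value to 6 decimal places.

+0.566947  (= +√(9/28))

√[11·1!5!5!/12! · 5!1!2!4!6!4!] = √(230400/7)
  +(−1)^0/∏(0,1,1,2,4,3)! = 1/288  (running 1/288)
  +(−1)^1/∏(1,0,0,1,5,4)! = -1/2880  (running 1/320)
⟨..|..⟩ = √(230400/7)·(1/320) = +0.566947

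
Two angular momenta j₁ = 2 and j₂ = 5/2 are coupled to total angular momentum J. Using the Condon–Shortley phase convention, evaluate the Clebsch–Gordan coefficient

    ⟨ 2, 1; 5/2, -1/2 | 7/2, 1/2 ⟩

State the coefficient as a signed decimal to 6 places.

j₁+j₂−J=1  J+j₁−j₂=3  J−j₁+j₂=4  j₁+j₂+J+1=9
(j₁±m₁, j₂±m₂, J±M) = (3,1,2,3,4,3)
P² = 1152/35
sum k=0..1:
  [0] +1/8 = 1/8
  [1] −1/36 = -1/36
S = 7/72
C² = P²·S² = 14/45 ; C = +0.557773

+0.557773  (= +√(14/45))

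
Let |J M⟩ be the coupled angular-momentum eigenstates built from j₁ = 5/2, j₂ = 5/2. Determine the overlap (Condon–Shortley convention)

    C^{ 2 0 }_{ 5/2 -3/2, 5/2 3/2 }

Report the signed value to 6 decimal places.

√[5·3!2!2!/8! · 1!4!4!1!2!2!] = √(48/7)
  +(−1)^2/∏(2,1,2,2,0,0)! = 1/8  (running 1/8)
  +(−1)^3/∏(3,0,1,1,1,1)! = -1/6  (running -1/24)
⟨..|..⟩ = √(48/7)·(-1/24) = -0.109109

-0.109109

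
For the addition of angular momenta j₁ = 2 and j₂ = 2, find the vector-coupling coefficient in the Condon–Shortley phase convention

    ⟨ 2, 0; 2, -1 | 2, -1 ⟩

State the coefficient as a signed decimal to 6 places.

√[5·2!2!2!/7! · 2!2!1!3!1!3!] = √(8/7)
  +(−1)^0/∏(0,2,2,1,0,1)! = 1/4  (running 1/4)
  +(−1)^1/∏(1,1,1,0,1,2)! = -1/2  (running -1/4)
⟨..|..⟩ = √(8/7)·(-1/4) = -0.267261

−√(1/14) ≈ -0.267261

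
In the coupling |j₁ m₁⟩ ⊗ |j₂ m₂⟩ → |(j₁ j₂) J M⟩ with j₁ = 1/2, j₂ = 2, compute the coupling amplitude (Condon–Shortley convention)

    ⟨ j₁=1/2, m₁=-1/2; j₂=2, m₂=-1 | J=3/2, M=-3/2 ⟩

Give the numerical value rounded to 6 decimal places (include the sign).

√[4·1!0!3!/5! · 0!1!1!3!0!3!] = √(36/5)
  +(−1)^1/∏(1,0,0,0,0,3)! = -1/6  (running -1/6)
⟨..|..⟩ = √(36/5)·(-1/6) = -0.447214

−√(1/5) ≈ -0.447214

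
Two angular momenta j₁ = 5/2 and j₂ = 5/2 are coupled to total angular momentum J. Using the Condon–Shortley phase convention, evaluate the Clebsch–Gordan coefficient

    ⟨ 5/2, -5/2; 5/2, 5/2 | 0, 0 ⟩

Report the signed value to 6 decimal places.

triangle: 5!*0!*0!/6! = 120/720
(j±m)!: 0!*5!*5!*0!*0!*0! = 14400
prefactor² = (2J+1)*Δ*N² = 2400
  k=5: −1/(5!*0!*0!*0!*0!*0!) = -1/120
Σ = -1/120  ⇒  CG² = 2400*(-1/120)² = 1/6
CG = −√(1/6) = -0.408248

−√(1/6) ≈ -0.408248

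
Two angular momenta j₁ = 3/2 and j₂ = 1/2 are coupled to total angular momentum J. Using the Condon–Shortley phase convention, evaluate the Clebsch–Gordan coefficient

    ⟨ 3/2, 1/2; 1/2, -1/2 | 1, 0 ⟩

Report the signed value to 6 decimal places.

+√(1/2) = +0.707107

triangle: 1!*2!*0!/4! = 2/24
(j±m)!: 2!*1!*0!*1!*1!*1! = 2
prefactor² = (2J+1)*Δ*N² = 1/2
  k=0: +1/(0!*1!*1!*0!*1!*0!) = 1
Σ = 1  ⇒  CG² = 1/2*1² = 1/2
CG = +√(1/2) = +0.707107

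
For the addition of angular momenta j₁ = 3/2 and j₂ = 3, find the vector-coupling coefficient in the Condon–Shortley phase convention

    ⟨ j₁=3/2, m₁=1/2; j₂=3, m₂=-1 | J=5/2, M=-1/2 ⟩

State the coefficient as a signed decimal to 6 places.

-0.119523

triangle: 2!·1!·4!/8! = 48/40320
(j±m)!: 2!·1!·2!·4!·2!·3! = 1152
prefactor² = (2J+1)·Δ·N² = 288/35
  k=0: +1/(0!·2!·1!·2!·0!·2!) = 1/8
  k=1: −1/(1!·1!·0!·1!·1!·3!) = -1/6
Σ = -1/24  ⇒  CG² = 288/35·(-1/24)² = 1/70
CG = −√(1/70) = -0.119523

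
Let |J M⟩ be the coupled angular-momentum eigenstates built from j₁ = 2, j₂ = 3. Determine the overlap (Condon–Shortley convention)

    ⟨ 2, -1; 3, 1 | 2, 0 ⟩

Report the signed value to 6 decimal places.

triangle: 3!*1!*3!/8! = 36/40320
(j±m)!: 1!*3!*4!*2!*2!*2! = 1152
prefactor² = (2J+1)*Δ*N² = 36/7
  k=2: +1/(2!*1!*1!*2!*0!*1!) = 1/4
  k=3: −1/(3!*0!*0!*1!*1!*2!) = -1/12
Σ = 1/6  ⇒  CG² = 36/7*1/6² = 1/7
CG = +√(1/7) = +0.377964

+√(1/7) = +0.377964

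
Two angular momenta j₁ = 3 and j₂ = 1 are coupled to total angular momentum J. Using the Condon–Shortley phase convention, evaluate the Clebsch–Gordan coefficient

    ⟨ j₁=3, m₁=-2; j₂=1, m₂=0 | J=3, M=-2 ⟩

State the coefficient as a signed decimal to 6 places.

triangle: 1!*5!*1!/8! = 120/40320
(j±m)!: 1!*5!*1!*1!*1!*5! = 14400
prefactor² = (2J+1)*Δ*N² = 300
  k=0: +1/(0!*1!*5!*1!*0!*0!) = 1/120
  k=1: −1/(1!*0!*4!*0!*1!*1!) = -1/24
Σ = -1/30  ⇒  CG² = 300*(-1/30)² = 1/3
CG = −√(1/3) = -0.577350

−√(1/3) = -0.577350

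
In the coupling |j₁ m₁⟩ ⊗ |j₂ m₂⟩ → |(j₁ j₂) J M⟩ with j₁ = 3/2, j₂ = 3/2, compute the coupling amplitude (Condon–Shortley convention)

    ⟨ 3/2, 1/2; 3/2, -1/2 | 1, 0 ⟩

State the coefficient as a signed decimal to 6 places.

-0.223607  (= −√(1/20))

√[3·2!1!1!/5! · 2!1!1!2!1!1!] = √(1/5)
  +(−1)^0/∏(0,2,1,1,0,0)! = 1/2  (running 1/2)
  +(−1)^1/∏(1,1,0,0,1,1)! = -1  (running -1/2)
⟨..|..⟩ = √(1/5)·(-1/2) = -0.223607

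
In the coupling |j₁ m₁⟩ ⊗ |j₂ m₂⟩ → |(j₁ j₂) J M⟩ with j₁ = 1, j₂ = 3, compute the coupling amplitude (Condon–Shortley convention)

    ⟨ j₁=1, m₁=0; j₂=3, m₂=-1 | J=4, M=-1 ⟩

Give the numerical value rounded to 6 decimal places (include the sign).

+0.731925  (= +√(15/28))

j₁+j₂−J=0  J+j₁−j₂=2  J−j₁+j₂=6  j₁+j₂+J+1=9
(j₁±m₁, j₂±m₂, J±M) = (1,1,2,4,3,5)
P² = 8640/7
sum k=0..0:
  [0] +1/48 = 1/48
S = 1/48
C² = P²·S² = 15/28 ; C = +0.731925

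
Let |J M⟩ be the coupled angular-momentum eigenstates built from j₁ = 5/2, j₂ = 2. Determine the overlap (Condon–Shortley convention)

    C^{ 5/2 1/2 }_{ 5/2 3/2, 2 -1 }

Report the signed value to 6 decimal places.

+0.414039  (= +√(6/35))

√[6·2!3!2!/8! · 4!1!1!3!3!2!] = √(216/35)
  +(−1)^0/∏(0,2,1,1,2,1)! = 1/4  (running 1/4)
  +(−1)^1/∏(1,1,0,0,3,2)! = -1/12  (running 1/6)
⟨..|..⟩ = √(216/35)·(1/6) = +0.414039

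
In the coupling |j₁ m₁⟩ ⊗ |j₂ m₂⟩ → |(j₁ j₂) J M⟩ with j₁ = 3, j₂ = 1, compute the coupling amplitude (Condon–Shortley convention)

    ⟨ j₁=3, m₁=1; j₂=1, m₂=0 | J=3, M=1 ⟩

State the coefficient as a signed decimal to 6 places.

+0.288675  (= +√(1/12))

√[7·1!5!1!/8! · 4!2!1!1!4!2!] = √(48)
  +(−1)^0/∏(0,1,2,1,3,0)! = 1/12  (running 1/12)
  +(−1)^1/∏(1,0,1,0,4,1)! = -1/24  (running 1/24)
⟨..|..⟩ = √(48)·(1/24) = +0.288675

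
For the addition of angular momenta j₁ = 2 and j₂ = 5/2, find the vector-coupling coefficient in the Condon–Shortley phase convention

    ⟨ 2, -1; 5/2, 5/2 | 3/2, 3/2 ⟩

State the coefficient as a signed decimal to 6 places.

−√(2/7) ≈ -0.534522

√[4·3!1!2!/7! · 1!3!5!0!3!0!] = √(288/7)
  +(−1)^3/∏(3,0,0,2,1,0)! = -1/12  (running -1/12)
⟨..|..⟩ = √(288/7)·(-1/12) = -0.534522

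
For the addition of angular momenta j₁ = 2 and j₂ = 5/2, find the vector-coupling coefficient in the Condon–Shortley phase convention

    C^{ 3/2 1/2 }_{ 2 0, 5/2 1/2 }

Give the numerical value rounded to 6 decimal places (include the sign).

+0.239046

√[4·3!1!2!/7! · 2!2!3!2!2!1!] = √(32/35)
  +(−1)^1/∏(1,2,1,2,0,0)! = -1/4  (running -1/4)
  +(−1)^2/∏(2,1,0,1,1,1)! = 1/2  (running 1/4)
⟨..|..⟩ = √(32/35)·(1/4) = +0.239046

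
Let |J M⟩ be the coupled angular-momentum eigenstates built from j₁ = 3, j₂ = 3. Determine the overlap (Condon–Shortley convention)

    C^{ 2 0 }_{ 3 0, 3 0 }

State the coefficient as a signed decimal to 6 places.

√[5·4!2!2!/9! · 3!3!3!3!2!2!] = √(48/7)
  +(−1)^1/∏(1,3,2,2,0,0)! = -1/24  (running -1/24)
  +(−1)^2/∏(2,2,1,1,1,1)! = 1/4  (running 5/24)
  +(−1)^3/∏(3,1,0,0,2,2)! = -1/24  (running 1/6)
⟨..|..⟩ = √(48/7)·(1/6) = +0.436436

+√(4/21) = +0.436436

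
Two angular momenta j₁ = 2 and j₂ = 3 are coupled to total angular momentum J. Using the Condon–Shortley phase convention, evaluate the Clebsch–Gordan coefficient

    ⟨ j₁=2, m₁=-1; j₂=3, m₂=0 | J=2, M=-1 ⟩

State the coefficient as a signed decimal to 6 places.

√[5·3!1!3!/8! · 1!3!3!3!1!3!] = √(81/14)
  +(−1)^2/∏(2,1,1,1,0,2)! = 1/4  (running 1/4)
  +(−1)^3/∏(3,0,0,0,1,3)! = -1/36  (running 2/9)
⟨..|..⟩ = √(81/14)·(2/9) = +0.534522

+0.534522  (= +√(2/7))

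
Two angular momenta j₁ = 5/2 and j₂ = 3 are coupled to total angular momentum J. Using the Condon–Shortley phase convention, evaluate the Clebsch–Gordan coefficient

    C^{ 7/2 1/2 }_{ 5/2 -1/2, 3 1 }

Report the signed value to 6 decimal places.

−√(1/63) = -0.125988

triangle: 2!×3!×4!/10! = 288/3628800
(j±m)!: 2!×3!×4!×2!×4!×3! = 82944
prefactor² = (2J+1)×Δ×N² = 9216/175
  k=0: +1/(0!×2!×3!×4!×0!×0!) = 1/288
  k=1: −1/(1!×1!×2!×3!×1!×1!) = -1/12
  k=2: +1/(2!×0!×1!×2!×2!×2!) = 1/16
Σ = -5/288  ⇒  CG² = 9216/175×(-5/288)² = 1/63
CG = −√(1/63) = -0.125988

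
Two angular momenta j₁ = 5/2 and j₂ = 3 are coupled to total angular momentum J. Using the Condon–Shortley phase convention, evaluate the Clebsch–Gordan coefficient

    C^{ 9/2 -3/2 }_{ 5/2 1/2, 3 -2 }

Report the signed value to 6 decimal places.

+0.604815

j₁+j₂−J=1  J+j₁−j₂=4  J−j₁+j₂=5  j₁+j₂+J+1=11
(j₁±m₁, j₂±m₂, J±M) = (3,2,1,5,3,6)
P² = 345600/77
sum k=0..1:
  [0] +1/96 = 1/96
  [1] −1/720 = -1/720
S = 13/1440
C² = P²·S² = 169/462 ; C = +0.604815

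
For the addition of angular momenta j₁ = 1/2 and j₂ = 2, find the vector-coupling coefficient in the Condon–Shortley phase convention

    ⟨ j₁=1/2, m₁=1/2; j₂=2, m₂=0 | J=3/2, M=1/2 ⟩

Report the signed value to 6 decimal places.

j₁+j₂−J=1  J+j₁−j₂=0  J−j₁+j₂=3  j₁+j₂+J+1=5
(j₁±m₁, j₂±m₂, J±M) = (1,0,2,2,2,1)
P² = 8/5
sum k=0..0:
  [0] +1/2 = 1/2
S = 1/2
C² = P²·S² = 2/5 ; C = +0.632456

+√(2/5) ≈ +0.632456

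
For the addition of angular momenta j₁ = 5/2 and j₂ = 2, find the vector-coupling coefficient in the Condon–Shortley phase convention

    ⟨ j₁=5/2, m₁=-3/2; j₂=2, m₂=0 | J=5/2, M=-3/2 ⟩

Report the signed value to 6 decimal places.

-0.119523  (= −√(1/70))

√[6·2!3!2!/8! · 1!4!2!2!1!4!] = √(288/35)
  +(−1)^1/∏(1,1,3,1,0,1)! = -1/6  (running -1/6)
  +(−1)^2/∏(2,0,2,0,1,2)! = 1/8  (running -1/24)
⟨..|..⟩ = √(288/35)·(-1/24) = -0.119523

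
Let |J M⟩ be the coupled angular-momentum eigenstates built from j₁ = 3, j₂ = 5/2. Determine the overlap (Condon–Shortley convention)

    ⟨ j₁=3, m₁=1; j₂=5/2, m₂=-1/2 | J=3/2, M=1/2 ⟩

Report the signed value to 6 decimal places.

-0.097590  (= −√(1/105))

triangle: 4!*2!*1!/8! = 48/40320
(j±m)!: 4!*2!*2!*3!*2!*1! = 1152
prefactor² = (2J+1)*Δ*N² = 192/35
  k=1: −1/(1!*3!*1!*1!*1!*0!) = -1/6
  k=2: +1/(2!*2!*0!*0!*2!*1!) = 1/8
Σ = -1/24  ⇒  CG² = 192/35*(-1/24)² = 1/105
CG = −√(1/105) = -0.097590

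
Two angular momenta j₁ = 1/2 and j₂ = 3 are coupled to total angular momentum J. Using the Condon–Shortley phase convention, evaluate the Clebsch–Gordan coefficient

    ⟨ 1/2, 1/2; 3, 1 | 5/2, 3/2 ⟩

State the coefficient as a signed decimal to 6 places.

+√(2/7) ≈ +0.534522

triangle: 1!·0!·5!/7! = 120/5040
(j±m)!: 1!·0!·4!·2!·4!·1! = 1152
prefactor² = (2J+1)·Δ·N² = 1152/7
  k=0: +1/(0!·1!·0!·4!·0!·1!) = 1/24
Σ = 1/24  ⇒  CG² = 1152/7·1/24² = 2/7
CG = +√(2/7) = +0.534522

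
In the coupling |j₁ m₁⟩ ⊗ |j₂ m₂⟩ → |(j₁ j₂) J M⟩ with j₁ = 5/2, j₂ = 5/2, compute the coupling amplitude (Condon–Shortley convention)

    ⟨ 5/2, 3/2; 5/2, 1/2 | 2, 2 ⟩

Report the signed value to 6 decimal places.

−√(9/28) ≈ -0.566947

√[5·3!2!2!/8! · 4!1!3!2!4!0!] = √(144/7)
  +(−1)^1/∏(1,2,0,2,2,0)! = -1/8  (running -1/8)
⟨..|..⟩ = √(144/7)·(-1/8) = -0.566947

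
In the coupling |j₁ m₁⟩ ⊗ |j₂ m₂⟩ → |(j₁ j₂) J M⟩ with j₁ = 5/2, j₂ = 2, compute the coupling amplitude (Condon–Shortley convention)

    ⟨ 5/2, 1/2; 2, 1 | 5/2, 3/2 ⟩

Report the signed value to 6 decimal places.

√[6·2!3!2!/8! · 3!2!3!1!4!1!] = √(216/35)
  +(−1)^1/∏(1,1,1,2,2,0)! = -1/4  (running -1/4)
  +(−1)^2/∏(2,0,0,1,3,1)! = 1/12  (running -1/6)
⟨..|..⟩ = √(216/35)·(-1/6) = -0.414039

-0.414039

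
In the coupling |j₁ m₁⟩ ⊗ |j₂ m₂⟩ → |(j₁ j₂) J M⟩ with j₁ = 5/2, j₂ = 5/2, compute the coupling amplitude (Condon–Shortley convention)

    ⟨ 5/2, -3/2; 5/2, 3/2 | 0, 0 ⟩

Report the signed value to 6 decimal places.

+0.408248

j₁+j₂−J=5  J+j₁−j₂=0  J−j₁+j₂=0  j₁+j₂+J+1=6
(j₁±m₁, j₂±m₂, J±M) = (1,4,4,1,0,0)
P² = 96
sum k=4..4:
  [4] +1/24 = 1/24
S = 1/24
C² = P²·S² = 1/6 ; C = +0.408248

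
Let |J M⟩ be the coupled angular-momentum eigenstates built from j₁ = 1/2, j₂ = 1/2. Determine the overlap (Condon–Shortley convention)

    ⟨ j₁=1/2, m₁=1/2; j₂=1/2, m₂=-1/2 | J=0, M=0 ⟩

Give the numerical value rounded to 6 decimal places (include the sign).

√[1·1!0!0!/2! · 1!0!0!1!0!0!] = √(1/2)
  +(−1)^0/∏(0,1,0,0,0,0)! = 1  (running 1)
⟨..|..⟩ = √(1/2)·(1) = +0.707107

+√(1/2) ≈ +0.707107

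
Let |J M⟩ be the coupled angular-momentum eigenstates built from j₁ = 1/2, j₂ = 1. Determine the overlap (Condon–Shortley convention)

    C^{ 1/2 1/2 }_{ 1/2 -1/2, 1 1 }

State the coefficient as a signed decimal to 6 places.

j₁+j₂−J=1  J+j₁−j₂=0  J−j₁+j₂=1  j₁+j₂+J+1=3
(j₁±m₁, j₂±m₂, J±M) = (0,1,2,0,1,0)
P² = 2/3
sum k=1..1:
  [1] −1/1 = -1
S = -1
C² = P²·S² = 2/3 ; C = -0.816497

-0.816497  (= −√(2/3))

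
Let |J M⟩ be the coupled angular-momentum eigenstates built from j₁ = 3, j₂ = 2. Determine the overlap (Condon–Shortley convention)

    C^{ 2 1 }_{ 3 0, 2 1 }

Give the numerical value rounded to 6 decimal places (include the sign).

+0.534522

triangle: 3!*3!*1!/8! = 36/40320
(j±m)!: 3!*3!*3!*1!*3!*1! = 1296
prefactor² = (2J+1)*Δ*N² = 81/14
  k=2: +1/(2!*1!*1!*1!*2!*0!) = 1/4
  k=3: −1/(3!*0!*0!*0!*3!*1!) = -1/36
Σ = 2/9  ⇒  CG² = 81/14*2/9² = 2/7
CG = +√(2/7) = +0.534522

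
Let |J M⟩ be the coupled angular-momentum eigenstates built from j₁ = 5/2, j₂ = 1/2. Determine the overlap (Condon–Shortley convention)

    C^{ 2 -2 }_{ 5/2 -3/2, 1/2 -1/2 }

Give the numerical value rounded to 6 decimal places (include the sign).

triangle: 1!×4!×0!/6! = 24/720
(j±m)!: 1!×4!×0!×1!×0!×4! = 576
prefactor² = (2J+1)×Δ×N² = 96
  k=0: +1/(0!×1!×4!×0!×0!×0!) = 1/24
Σ = 1/24  ⇒  CG² = 96×1/24² = 1/6
CG = +√(1/6) = +0.408248

+√(1/6) = +0.408248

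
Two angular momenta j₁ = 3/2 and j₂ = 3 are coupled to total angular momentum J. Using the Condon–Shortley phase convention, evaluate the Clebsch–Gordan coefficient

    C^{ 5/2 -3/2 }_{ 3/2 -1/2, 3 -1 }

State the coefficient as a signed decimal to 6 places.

√[6·2!1!4!/8! · 1!2!2!4!1!4!] = √(576/35)
  +(−1)^1/∏(1,1,1,1,0,3)! = -1/6  (running -1/6)
  +(−1)^2/∏(2,0,0,0,1,4)! = 1/48  (running -7/48)
⟨..|..⟩ = √(576/35)·(-7/48) = -0.591608

-0.591608  (= −√(7/20))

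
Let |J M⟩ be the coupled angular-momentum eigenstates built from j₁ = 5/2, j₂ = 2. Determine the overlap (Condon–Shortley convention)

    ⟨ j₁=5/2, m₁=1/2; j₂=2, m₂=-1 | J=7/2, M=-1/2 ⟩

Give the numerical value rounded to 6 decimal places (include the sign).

triangle: 1!×4!×3!/9! = 144/362880
(j±m)!: 3!×2!×1!×3!×3!×4! = 10368
prefactor² = (2J+1)×Δ×N² = 1152/35
  k=0: +1/(0!×1!×2!×1!×2!×2!) = 1/8
  k=1: −1/(1!×0!×1!×0!×3!×3!) = -1/36
Σ = 7/72  ⇒  CG² = 1152/35×7/72² = 14/45
CG = +√(14/45) = +0.557773

+0.557773  (= +√(14/45))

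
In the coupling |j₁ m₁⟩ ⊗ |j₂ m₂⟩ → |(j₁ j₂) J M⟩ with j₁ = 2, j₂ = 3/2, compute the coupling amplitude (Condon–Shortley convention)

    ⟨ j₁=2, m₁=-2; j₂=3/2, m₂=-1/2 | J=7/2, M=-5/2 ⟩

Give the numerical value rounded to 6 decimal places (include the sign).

triangle: 0!·4!·3!/8! = 144/40320
(j±m)!: 0!·4!·1!·2!·1!·6! = 34560
prefactor² = (2J+1)·Δ·N² = 6912/7
  k=0: +1/(0!·0!·4!·1!·0!·2!) = 1/48
Σ = 1/48  ⇒  CG² = 6912/7·1/48² = 3/7
CG = +√(3/7) = +0.654654

+0.654654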